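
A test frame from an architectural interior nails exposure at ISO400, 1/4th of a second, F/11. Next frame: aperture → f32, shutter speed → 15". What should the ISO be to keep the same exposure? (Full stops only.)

ISO 50

Aperture: f/11 → f/16 → f/22 → f/32 — 3 stops stopped down (darker).
Shutter speed: 1/4 → 1/2 → 1 → 2 → 4 → 8 → 15 — 6 stops slower (brighter).
Net change so far: 3 stops brighter. Offset with the ISO: 400 → 200 → 100 → 50.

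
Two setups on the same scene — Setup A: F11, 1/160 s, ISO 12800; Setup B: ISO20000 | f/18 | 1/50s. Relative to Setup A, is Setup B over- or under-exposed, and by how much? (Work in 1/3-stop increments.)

1 stop brighter

Aperture: f/11 → f/13 → f/14 → f/16 → f/18 — 1 1/3 stops smaller aperture (darker).
Shutter speed: 1/160 → 1/125 → 1/100 → 1/80 → 1/60 → 1/50 — 1 2/3 stops longer (brighter).
ISO: 12800 → 16000 → 20000 — 2/3 stop raised (brighter).
Net: −1 1/3 +1 2/3 +2/3 = +1 stop.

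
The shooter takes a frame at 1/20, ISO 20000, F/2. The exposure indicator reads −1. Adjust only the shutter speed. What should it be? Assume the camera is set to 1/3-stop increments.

Underexposed by 1 stop → need 1 stop brighter.
Shutter speed: 1/20 → 1/15 → 1/13 → 1/10.

1/10s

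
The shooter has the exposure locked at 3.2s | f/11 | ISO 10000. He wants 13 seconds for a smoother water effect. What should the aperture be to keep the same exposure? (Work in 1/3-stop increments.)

Shutter speed: 3.2 → 4 → 5 → 6 → 8 → 10 → 13 — 2 stops longer (brighter).
Need 2 stops darker from the aperture: f/11 → f/13 → f/14 → f/16 → f/18 → f/20 → f/22.

f/22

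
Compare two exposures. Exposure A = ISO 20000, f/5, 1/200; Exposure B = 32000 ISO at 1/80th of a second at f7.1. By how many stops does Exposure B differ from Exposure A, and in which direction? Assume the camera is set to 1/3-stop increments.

Aperture: f/5 → f/5.6 → f/6.3 → f/7.1 — 1 stop smaller aperture (darker).
Shutter speed: 1/200 → 1/160 → 1/125 → 1/100 → 1/80 — 1 1/3 stops longer (brighter).
ISO: 20000 → 25600 → 32000 — 2/3 stop raised (brighter).
Net: −1 +1 1/3 +2/3 = +1 stop.

1 stop brighter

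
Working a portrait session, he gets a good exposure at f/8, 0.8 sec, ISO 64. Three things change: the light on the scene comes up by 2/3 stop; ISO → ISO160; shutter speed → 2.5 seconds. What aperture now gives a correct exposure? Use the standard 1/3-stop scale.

Scene light: 2/3 stop brighter.
ISO: 64 → 80 → 100 → 125 → 160 — 1 1/3 stops raised (brighter).
Shutter speed: 0.8 → 1 → 1.3 → 1.6 → 2 → 2.5 — 1 2/3 stops longer (brighter).
Net so far: 3 2/3 stops brighter. Aperture: f/8 → f/9 → f/10 → f/11 → f/13 → f/14 → f/16 → f/18 → f/20 → f/22 → f/25 → f/29.

f/29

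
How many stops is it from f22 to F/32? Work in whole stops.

f/22 → f/32 — count the steps: 1 stop.

1 stop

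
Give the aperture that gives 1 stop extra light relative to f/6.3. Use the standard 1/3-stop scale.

f/4.5

Aperture: f/6.3 → f/5.6 → f/5 → f/4.5 — 1 stop larger aperture (brighter).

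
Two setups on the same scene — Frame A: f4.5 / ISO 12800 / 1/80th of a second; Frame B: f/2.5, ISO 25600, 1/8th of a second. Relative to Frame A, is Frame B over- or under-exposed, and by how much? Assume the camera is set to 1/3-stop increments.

6 stops brighter

Aperture: f/4.5 → f/4 → f/3.5 → f/3.2 → f/2.8 → f/2.5 — 1 2/3 stops opened up (brighter).
Shutter speed: 1/80 → 1/60 → 1/50 → 1/40 → 1/30 → 1/25 → 1/20 → 1/15 → 1/13 → 1/10 → 1/8 — 3 1/3 stops slower (brighter).
ISO: 12800 → 16000 → 20000 → 25600 — 1 stop higher (brighter).
Net: +1 2/3 +3 1/3 +1 = +6 stops.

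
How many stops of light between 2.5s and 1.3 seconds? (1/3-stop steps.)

1 stop

2.5 → 2 → 1.6 → 1.3 — count the steps: 3 third-stops = 1 stop.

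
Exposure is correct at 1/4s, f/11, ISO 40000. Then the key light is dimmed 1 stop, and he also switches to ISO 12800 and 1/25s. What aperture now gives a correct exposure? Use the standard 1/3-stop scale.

Scene light: 1 stop darker.
ISO: 40000 → 32000 → 25600 → 20000 → 16000 → 12800 — 1 2/3 stops dropped (darker).
Shutter speed: 1/4 → 1/5 → 1/6 → 1/8 → 1/10 → 1/13 → 1/15 → 1/20 → 1/25 — 2 2/3 stops shorter (darker).
Net so far: 5 1/3 stops darker. Aperture: f/11 → f/10 → f/9 → f/8 → f/7.1 → f/6.3 → f/5.6 → f/5 → f/4.5 → f/4 → f/3.5 → f/3.2 → f/2.8 → f/2.5 → f/2.2 → f/2 → f/1.8.

f/1.8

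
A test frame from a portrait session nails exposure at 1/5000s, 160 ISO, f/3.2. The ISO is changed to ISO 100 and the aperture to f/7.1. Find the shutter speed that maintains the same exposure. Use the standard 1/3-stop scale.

ISO: 160 → 125 → 100 — 2/3 stop dropped (darker).
Aperture: f/3.2 → f/3.5 → f/4 → f/4.5 → f/5 → f/5.6 → f/6.3 → f/7.1 — 2 1/3 stops stopped down (darker).
Net change so far: 3 stops darker. Offset with the shutter speed: 1/5000 → 1/4000 → 1/3200 → 1/2500 → 1/2000 → 1/1600 → 1/1250 → 1/1000 → 1/800 → 1/640.

1/640s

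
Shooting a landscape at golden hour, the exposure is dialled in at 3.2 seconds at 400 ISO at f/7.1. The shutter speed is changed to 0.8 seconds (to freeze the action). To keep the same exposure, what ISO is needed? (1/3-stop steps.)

Shutter speed: 3.2 → 2.5 → 2 → 1.6 → 1.3 → 1 → 0.8 — 2 stops shorter (darker).
Need 2 stops brighter from the ISO: 400 → 500 → 640 → 800 → 1000 → 1250 → 1600.

ISO 1600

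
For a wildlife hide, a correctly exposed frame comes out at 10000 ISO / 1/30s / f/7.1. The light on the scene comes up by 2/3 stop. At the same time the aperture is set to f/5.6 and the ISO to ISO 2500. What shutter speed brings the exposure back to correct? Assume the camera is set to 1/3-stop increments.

Scene light: 2/3 stop brighter.
Aperture: f/7.1 → f/6.3 → f/5.6 — 2/3 stop larger aperture (brighter).
ISO: 10000 → 8000 → 6400 → 5000 → 4000 → 3200 → 2500 — 2 stops lower (darker).
Net so far: 2/3 stop darker. Shutter speed: 1/30 → 1/25 → 1/20.

1/20s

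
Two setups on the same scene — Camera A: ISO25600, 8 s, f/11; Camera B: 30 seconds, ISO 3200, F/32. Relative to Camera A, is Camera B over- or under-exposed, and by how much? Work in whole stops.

4 stops darker

Aperture: f/11 → f/16 → f/22 → f/32 — 3 stops smaller aperture (darker).
Shutter speed: 8 → 15 → 30 — 2 stops longer (brighter).
ISO: 25600 → 12800 → 6400 → 3200 — 3 stops dropped (darker).
Net: −3 +2 −3 = −4 stops.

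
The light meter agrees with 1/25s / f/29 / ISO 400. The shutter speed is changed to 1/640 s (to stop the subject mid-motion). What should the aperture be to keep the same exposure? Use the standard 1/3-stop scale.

Shutter speed: 1/25 → 1/30 → 1/40 → 1/50 → 1/60 → 1/80 → 1/100 → 1/125 → 1/160 → 1/200 → 1/250 → 1/320 → 1/400 → 1/500 → 1/640 — 4 2/3 stops faster (darker).
Need 4 2/3 stops brighter from the aperture: f/29 → f/25 → f/22 → f/20 → f/18 → f/16 → f/14 → f/13 → f/11 → f/10 → f/9 → f/8 → f/7.1 → f/6.3 → f/5.6.

f/5.6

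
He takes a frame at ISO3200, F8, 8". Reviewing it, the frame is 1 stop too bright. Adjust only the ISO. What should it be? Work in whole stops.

ISO 1600

Overexposed by 1 stop → need 1 stop darker.
ISO: 3200 → 1600.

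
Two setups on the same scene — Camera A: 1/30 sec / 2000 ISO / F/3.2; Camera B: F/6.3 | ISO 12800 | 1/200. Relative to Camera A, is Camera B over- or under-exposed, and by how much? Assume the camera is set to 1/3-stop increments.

2 stops darker

Aperture: f/3.2 → f/3.5 → f/4 → f/4.5 → f/5 → f/5.6 → f/6.3 — 2 stops stopped down (darker).
Shutter speed: 1/30 → 1/40 → 1/50 → 1/60 → 1/80 → 1/100 → 1/125 → 1/160 → 1/200 — 2 2/3 stops shorter (darker).
ISO: 2000 → 2500 → 3200 → 4000 → 5000 → 6400 → 8000 → 10000 → 12800 — 2 2/3 stops higher (brighter).
Net: −2 −2 2/3 +2 2/3 = −2 stops.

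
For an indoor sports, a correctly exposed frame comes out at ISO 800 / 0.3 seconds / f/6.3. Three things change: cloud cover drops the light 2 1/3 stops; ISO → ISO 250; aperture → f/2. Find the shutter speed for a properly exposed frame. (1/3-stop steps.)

Scene light: 2 1/3 stops darker.
ISO: 800 → 640 → 500 → 400 → 320 → 250 — 1 2/3 stops dropped (darker).
Aperture: f/6.3 → f/5.6 → f/5 → f/4.5 → f/4 → f/3.5 → f/3.2 → f/2.8 → f/2.5 → f/2.2 → f/2 — 3 1/3 stops wider (brighter).
Net so far: 2/3 stop darker. Shutter speed: 0.3 → 0.4 → 0.5.

0.5 s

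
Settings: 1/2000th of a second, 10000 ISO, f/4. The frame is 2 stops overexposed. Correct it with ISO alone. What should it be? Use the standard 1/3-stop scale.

Overexposed by 2 stops → need 2 stops darker.
ISO: 10000 → 8000 → 6400 → 5000 → 4000 → 3200 → 2500.

ISO 2500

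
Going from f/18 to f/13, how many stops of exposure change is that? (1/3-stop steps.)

f/18 → f/16 → f/14 → f/13 — count the steps: 3 third-stops = 1 stop.

1 stop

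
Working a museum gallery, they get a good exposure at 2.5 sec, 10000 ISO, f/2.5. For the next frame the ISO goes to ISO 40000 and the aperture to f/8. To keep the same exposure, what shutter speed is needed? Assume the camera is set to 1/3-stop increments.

6 s

ISO: 10000 → 12800 → 16000 → 20000 → 25600 → 32000 → 40000 — 2 stops higher (brighter).
Aperture: f/2.5 → f/2.8 → f/3.2 → f/3.5 → f/4 → f/4.5 → f/5 → f/5.6 → f/6.3 → f/7.1 → f/8 — 3 1/3 stops narrower (darker).
Net change so far: 1 1/3 stops darker. Offset with the shutter speed: 2.5 → 3.2 → 4 → 5 → 6.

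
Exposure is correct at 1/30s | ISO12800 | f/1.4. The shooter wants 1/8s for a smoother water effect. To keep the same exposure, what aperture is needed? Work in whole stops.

Shutter speed: 1/30 → 1/15 → 1/8 — 2 stops longer (brighter).
Need 2 stops darker from the aperture: f/1.4 → f/2 → f/2.8.

f/2.8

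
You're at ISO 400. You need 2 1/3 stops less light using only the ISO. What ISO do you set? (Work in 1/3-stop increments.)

ISO 80

ISO: 400 → 320 → 250 → 200 → 160 → 125 → 100 → 80 — 2 1/3 stops dropped (darker).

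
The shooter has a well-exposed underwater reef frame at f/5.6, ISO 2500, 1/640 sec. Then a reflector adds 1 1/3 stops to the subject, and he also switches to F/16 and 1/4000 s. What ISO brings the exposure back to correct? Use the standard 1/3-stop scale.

Scene light: 1 1/3 stops brighter.
Aperture: f/5.6 → f/6.3 → f/7.1 → f/8 → f/9 → f/10 → f/11 → f/13 → f/14 → f/16 — 3 stops narrower (darker).
Shutter speed: 1/640 → 1/800 → 1/1000 → 1/1250 → 1/1600 → 1/2000 → 1/2500 → 1/3200 → 1/4000 — 2 2/3 stops shorter (darker).
Net so far: 4 1/3 stops darker. ISO: 2500 → 3200 → 4000 → 5000 → 6400 → 8000 → 10000 → 12800 → 16000 → 20000 → 25600 → 32000 → 40000 → 51200.

ISO 51200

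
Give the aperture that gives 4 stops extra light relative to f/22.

f/5.6

Aperture: f/22 → f/16 → f/11 → f/8 → f/5.6 — 4 stops larger aperture (brighter).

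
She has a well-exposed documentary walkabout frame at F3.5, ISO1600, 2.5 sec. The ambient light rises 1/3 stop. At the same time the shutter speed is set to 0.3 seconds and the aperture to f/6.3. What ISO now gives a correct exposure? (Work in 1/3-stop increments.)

ISO 32000

Scene light: 1/3 stop brighter.
Shutter speed: 2.5 → 2 → 1.6 → 1.3 → 1 → 0.8 → 0.6 → 0.5 → 0.4 → 0.3 — 3 stops shorter (darker).
Aperture: f/3.5 → f/4 → f/4.5 → f/5 → f/5.6 → f/6.3 — 1 2/3 stops smaller aperture (darker).
Net so far: 4 1/3 stops darker. ISO: 1600 → 2000 → 2500 → 3200 → 4000 → 5000 → 6400 → 8000 → 10000 → 12800 → 16000 → 20000 → 25600 → 32000.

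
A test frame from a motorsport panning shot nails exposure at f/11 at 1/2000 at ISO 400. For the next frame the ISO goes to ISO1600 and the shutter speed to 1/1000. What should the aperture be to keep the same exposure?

ISO: 400 → 800 → 1600 — 2 stops raised (brighter).
Shutter speed: 1/2000 → 1/1000 — 1 stop longer (brighter).
Net change so far: 3 stops brighter. Offset with the aperture: f/11 → f/16 → f/22 → f/32.

f/32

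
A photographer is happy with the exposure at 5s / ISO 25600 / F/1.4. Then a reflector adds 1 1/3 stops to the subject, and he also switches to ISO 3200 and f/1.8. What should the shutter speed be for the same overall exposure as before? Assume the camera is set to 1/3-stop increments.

25 s

Scene light: 1 1/3 stops brighter.
ISO: 25600 → 20000 → 16000 → 12800 → 10000 → 8000 → 6400 → 5000 → 4000 → 3200 — 3 stops lower (darker).
Aperture: f/1.4 → f/1.6 → f/1.8 — 2/3 stop narrower (darker).
Net so far: 2 1/3 stops darker. Shutter speed: 5 → 6 → 8 → 10 → 13 → 15 → 20 → 25.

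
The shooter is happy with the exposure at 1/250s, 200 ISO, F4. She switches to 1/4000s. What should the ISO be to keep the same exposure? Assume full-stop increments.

ISO 3200

Shutter speed: 1/250 → 1/500 → 1/1000 → 1/2000 → 1/4000 — 4 stops faster (darker).
Need 4 stops brighter from the ISO: 200 → 400 → 800 → 1600 → 3200.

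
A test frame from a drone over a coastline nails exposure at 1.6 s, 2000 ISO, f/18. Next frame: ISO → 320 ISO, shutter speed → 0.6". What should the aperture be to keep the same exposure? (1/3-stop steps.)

f/4.5

ISO: 2000 → 1600 → 1250 → 1000 → 800 → 640 → 500 → 400 → 320 — 2 2/3 stops dropped (darker).
Shutter speed: 1.6 → 1.3 → 1 → 0.8 → 0.6 — 1 1/3 stops shorter (darker).
Net change so far: 4 stops darker. Offset with the aperture: f/18 → f/16 → f/14 → f/13 → f/11 → f/10 → f/9 → f/8 → f/7.1 → f/6.3 → f/5.6 → f/5 → f/4.5.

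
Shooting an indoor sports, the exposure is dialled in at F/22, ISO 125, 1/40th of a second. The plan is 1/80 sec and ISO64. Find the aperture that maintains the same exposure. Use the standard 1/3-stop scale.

Shutter speed: 1/40 → 1/50 → 1/60 → 1/80 — 1 stop shorter (darker).
ISO: 125 → 100 → 80 → 64 — 1 stop dropped (darker).
Net change so far: 2 stops darker. Offset with the aperture: f/22 → f/20 → f/18 → f/16 → f/14 → f/13 → f/11.

f/11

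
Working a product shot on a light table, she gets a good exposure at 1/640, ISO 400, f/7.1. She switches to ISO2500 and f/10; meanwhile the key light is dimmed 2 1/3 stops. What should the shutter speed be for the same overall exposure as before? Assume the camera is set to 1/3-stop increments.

Scene light: 2 1/3 stops darker.
ISO: 400 → 500 → 640 → 800 → 1000 → 1250 → 1600 → 2000 → 2500 — 2 2/3 stops raised (brighter).
Aperture: f/7.1 → f/8 → f/9 → f/10 — 1 stop stopped down (darker).
Net so far: 2/3 stop darker. Shutter speed: 1/640 → 1/500 → 1/400.

1/400s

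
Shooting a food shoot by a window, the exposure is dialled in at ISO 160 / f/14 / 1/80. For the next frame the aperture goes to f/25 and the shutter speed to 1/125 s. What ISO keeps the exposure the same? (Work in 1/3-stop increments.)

ISO 800

Aperture: f/14 → f/16 → f/18 → f/20 → f/22 → f/25 — 1 2/3 stops stopped down (darker).
Shutter speed: 1/80 → 1/100 → 1/125 — 2/3 stop shorter (darker).
Net change so far: 2 1/3 stops darker. Offset with the ISO: 160 → 200 → 250 → 320 → 400 → 500 → 640 → 800.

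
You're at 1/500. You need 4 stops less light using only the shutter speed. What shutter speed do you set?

1/8000s

Shutter speed: 1/500 → 1/1000 → 1/2000 → 1/4000 → 1/8000 — 4 stops faster (darker).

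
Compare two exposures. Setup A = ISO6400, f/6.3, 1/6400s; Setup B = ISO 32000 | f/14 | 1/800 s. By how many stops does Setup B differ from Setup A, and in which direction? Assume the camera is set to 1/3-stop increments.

3 stops brighter

Aperture: f/6.3 → f/7.1 → f/8 → f/9 → f/10 → f/11 → f/13 → f/14 — 2 1/3 stops stopped down (darker).
Shutter speed: 1/6400 → 1/5000 → 1/4000 → 1/3200 → 1/2500 → 1/2000 → 1/1600 → 1/1250 → 1/1000 → 1/800 — 3 stops longer (brighter).
ISO: 6400 → 8000 → 10000 → 12800 → 16000 → 20000 → 25600 → 32000 — 2 1/3 stops raised (brighter).
Net: −2 1/3 +3 +2 1/3 = +3 stops.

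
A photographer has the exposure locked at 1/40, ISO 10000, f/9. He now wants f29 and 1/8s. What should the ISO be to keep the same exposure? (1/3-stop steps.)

ISO 20000

Aperture: f/9 → f/10 → f/11 → f/13 → f/14 → f/16 → f/18 → f/20 → f/22 → f/25 → f/29 — 3 1/3 stops smaller aperture (darker).
Shutter speed: 1/40 → 1/30 → 1/25 → 1/20 → 1/15 → 1/13 → 1/10 → 1/8 — 2 1/3 stops longer (brighter).
Net change so far: 1 stop darker. Offset with the ISO: 10000 → 12800 → 16000 → 20000.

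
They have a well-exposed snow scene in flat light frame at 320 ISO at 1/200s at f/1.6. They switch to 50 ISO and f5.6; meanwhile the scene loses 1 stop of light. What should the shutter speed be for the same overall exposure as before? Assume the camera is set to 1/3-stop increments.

0.8 s

Scene light: 1 stop darker.
ISO: 320 → 250 → 200 → 160 → 125 → 100 → 80 → 64 → 50 — 2 2/3 stops lower (darker).
Aperture: f/1.6 → f/1.8 → f/2 → f/2.2 → f/2.5 → f/2.8 → f/3.2 → f/3.5 → f/4 → f/4.5 → f/5 → f/5.6 — 3 2/3 stops narrower (darker).
Net so far: 7 1/3 stops darker. Shutter speed: 1/200 → 1/160 → 1/125 → 1/100 → 1/80 → 1/60 → 1/50 → 1/40 → 1/30 → 1/25 → 1/20 → 1/15 → 1/13 → 1/10 → 1/8 → 1/6 → 1/5 → 1/4 → 0.3 → 0.4 → 0.5 → 0.6 → 0.8.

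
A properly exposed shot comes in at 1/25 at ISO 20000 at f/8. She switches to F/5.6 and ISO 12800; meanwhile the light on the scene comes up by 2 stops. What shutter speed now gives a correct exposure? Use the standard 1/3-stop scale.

1/125s

Scene light: 2 stops brighter.
Aperture: f/8 → f/7.1 → f/6.3 → f/5.6 — 1 stop larger aperture (brighter).
ISO: 20000 → 16000 → 12800 — 2/3 stop dropped (darker).
Net so far: 2 1/3 stops brighter. Shutter speed: 1/25 → 1/30 → 1/40 → 1/50 → 1/60 → 1/80 → 1/100 → 1/125.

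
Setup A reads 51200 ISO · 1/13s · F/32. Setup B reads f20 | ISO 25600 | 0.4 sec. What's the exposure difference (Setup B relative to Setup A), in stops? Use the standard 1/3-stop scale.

Aperture: f/32 → f/29 → f/25 → f/22 → f/20 — 1 1/3 stops opened up (brighter).
Shutter speed: 1/13 → 1/10 → 1/8 → 1/6 → 1/5 → 1/4 → 0.3 → 0.4 — 2 1/3 stops slower (brighter).
ISO: 51200 → 40000 → 32000 → 25600 — 1 stop lower (darker).
Net: +1 1/3 +2 1/3 −1 = +2 2/3 stops.

2 2/3 stops brighter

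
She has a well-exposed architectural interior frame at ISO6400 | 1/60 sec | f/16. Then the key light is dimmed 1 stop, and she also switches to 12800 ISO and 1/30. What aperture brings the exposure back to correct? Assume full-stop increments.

f/22

Scene light: 1 stop darker.
ISO: 6400 → 12800 — 1 stop higher (brighter).
Shutter speed: 1/60 → 1/30 — 1 stop slower (brighter).
Net so far: 1 stop brighter. Aperture: f/16 → f/22.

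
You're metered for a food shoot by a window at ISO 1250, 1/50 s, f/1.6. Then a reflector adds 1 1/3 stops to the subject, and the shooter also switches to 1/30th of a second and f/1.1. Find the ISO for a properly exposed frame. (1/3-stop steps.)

ISO 160

Scene light: 1 1/3 stops brighter.
Shutter speed: 1/50 → 1/40 → 1/30 — 2/3 stop slower (brighter).
Aperture: f/1.6 → f/1.4 → f/1.2 → f/1.1 — 1 stop larger aperture (brighter).
Net so far: 3 stops brighter. ISO: 1250 → 1000 → 800 → 640 → 500 → 400 → 320 → 250 → 200 → 160.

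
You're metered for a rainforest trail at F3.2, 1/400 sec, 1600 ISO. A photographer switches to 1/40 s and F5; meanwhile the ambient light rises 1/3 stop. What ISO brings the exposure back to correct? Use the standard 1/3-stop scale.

ISO 320

Scene light: 1/3 stop brighter.
Shutter speed: 1/400 → 1/320 → 1/250 → 1/200 → 1/160 → 1/125 → 1/100 → 1/80 → 1/60 → 1/50 → 1/40 — 3 1/3 stops longer (brighter).
Aperture: f/3.2 → f/3.5 → f/4 → f/4.5 → f/5 — 1 1/3 stops smaller aperture (darker).
Net so far: 2 1/3 stops brighter. ISO: 1600 → 1250 → 1000 → 800 → 640 → 500 → 400 → 320.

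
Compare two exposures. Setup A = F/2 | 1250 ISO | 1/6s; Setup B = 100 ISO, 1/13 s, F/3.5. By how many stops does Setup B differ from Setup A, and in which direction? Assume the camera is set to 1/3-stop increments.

Aperture: f/2 → f/2.2 → f/2.5 → f/2.8 → f/3.2 → f/3.5 — 1 2/3 stops smaller aperture (darker).
Shutter speed: 1/6 → 1/8 → 1/10 → 1/13 — 1 stop shorter (darker).
ISO: 1250 → 1000 → 800 → 640 → 500 → 400 → 320 → 250 → 200 → 160 → 125 → 100 — 3 2/3 stops lower (darker).
Net: −1 2/3 −1 −3 2/3 = −6 1/3 stops.

6 1/3 stops darker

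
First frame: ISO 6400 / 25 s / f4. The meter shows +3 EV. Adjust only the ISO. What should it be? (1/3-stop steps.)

ISO 800

Overexposed by 3 stops → need 3 stops darker.
ISO: 6400 → 5000 → 4000 → 3200 → 2500 → 2000 → 1600 → 1250 → 1000 → 800.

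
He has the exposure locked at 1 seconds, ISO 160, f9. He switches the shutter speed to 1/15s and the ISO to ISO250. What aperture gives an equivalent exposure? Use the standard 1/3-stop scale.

f/2.8

Shutter speed: 1 → 0.8 → 0.6 → 0.5 → 0.4 → 0.3 → 1/4 → 1/5 → 1/6 → 1/8 → 1/10 → 1/13 → 1/15 — 4 stops shorter (darker).
ISO: 160 → 200 → 250 — 2/3 stop raised (brighter).
Net change so far: 3 1/3 stops darker. Offset with the aperture: f/9 → f/8 → f/7.1 → f/6.3 → f/5.6 → f/5 → f/4.5 → f/4 → f/3.5 → f/3.2 → f/2.8.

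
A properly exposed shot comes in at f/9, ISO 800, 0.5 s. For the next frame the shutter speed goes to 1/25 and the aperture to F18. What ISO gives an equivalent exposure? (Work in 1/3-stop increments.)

ISO 40000

Shutter speed: 0.5 → 0.4 → 0.3 → 1/4 → 1/5 → 1/6 → 1/8 → 1/10 → 1/13 → 1/15 → 1/20 → 1/25 — 3 2/3 stops shorter (darker).
Aperture: f/9 → f/10 → f/11 → f/13 → f/14 → f/16 → f/18 — 2 stops smaller aperture (darker).
Net change so far: 5 2/3 stops darker. Offset with the ISO: 800 → 1000 → 1250 → 1600 → 2000 → 2500 → 3200 → 4000 → 5000 → 6400 → 8000 → 10000 → 12800 → 16000 → 20000 → 25600 → 32000 → 40000.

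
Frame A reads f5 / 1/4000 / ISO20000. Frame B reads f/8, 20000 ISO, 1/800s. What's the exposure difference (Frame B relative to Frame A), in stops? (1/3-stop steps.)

Aperture: f/5 → f/5.6 → f/6.3 → f/7.1 → f/8 — 1 1/3 stops narrower (darker).
Shutter speed: 1/4000 → 1/3200 → 1/2500 → 1/2000 → 1/1600 → 1/1250 → 1/1000 → 1/800 — 2 1/3 stops slower (brighter).
ISO: unchanged.
Net: −1 1/3 +2 1/3 = +1 stop.

1 stop brighter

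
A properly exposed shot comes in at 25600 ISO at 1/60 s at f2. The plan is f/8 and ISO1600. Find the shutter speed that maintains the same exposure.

Aperture: f/2 → f/2.8 → f/4 → f/5.6 → f/8 — 4 stops narrower (darker).
ISO: 25600 → 12800 → 6400 → 3200 → 1600 — 4 stops lower (darker).
Net change so far: 8 stops darker. Offset with the shutter speed: 1/60 → 1/30 → 1/15 → 1/8 → 1/4 → 1/2 → 1 → 2 → 4.

4 s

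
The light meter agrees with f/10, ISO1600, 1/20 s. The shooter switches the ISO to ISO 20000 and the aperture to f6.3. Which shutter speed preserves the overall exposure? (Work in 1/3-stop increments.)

ISO: 1600 → 2000 → 2500 → 3200 → 4000 → 5000 → 6400 → 8000 → 10000 → 12800 → 16000 → 20000 — 3 2/3 stops raised (brighter).
Aperture: f/10 → f/9 → f/8 → f/7.1 → f/6.3 — 1 1/3 stops larger aperture (brighter).
Net change so far: 5 stops brighter. Offset with the shutter speed: 1/20 → 1/25 → 1/30 → 1/40 → 1/50 → 1/60 → 1/80 → 1/100 → 1/125 → 1/160 → 1/200 → 1/250 → 1/320 → 1/400 → 1/500 → 1/640.

1/640s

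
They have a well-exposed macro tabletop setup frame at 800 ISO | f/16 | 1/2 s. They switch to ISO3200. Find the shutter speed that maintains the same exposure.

ISO: 800 → 1600 → 3200 — 2 stops raised (brighter).
Need 2 stops darker from the shutter speed: 1/2 → 1/4 → 1/8.

1/8s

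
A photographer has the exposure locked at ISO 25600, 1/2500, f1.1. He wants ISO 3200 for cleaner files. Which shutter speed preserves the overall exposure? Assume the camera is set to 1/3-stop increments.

1/320s

ISO: 25600 → 20000 → 16000 → 12800 → 10000 → 8000 → 6400 → 5000 → 4000 → 3200 — 3 stops lower (darker).
Need 3 stops brighter from the shutter speed: 1/2500 → 1/2000 → 1/1600 → 1/1250 → 1/1000 → 1/800 → 1/640 → 1/500 → 1/400 → 1/320.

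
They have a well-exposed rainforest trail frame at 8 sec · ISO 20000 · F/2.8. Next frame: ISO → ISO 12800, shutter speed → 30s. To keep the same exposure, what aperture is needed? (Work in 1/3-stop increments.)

ISO: 20000 → 16000 → 12800 — 2/3 stop lower (darker).
Shutter speed: 8 → 10 → 13 → 15 → 20 → 25 → 30 — 2 stops longer (brighter).
Net change so far: 1 1/3 stops brighter. Offset with the aperture: f/2.8 → f/3.2 → f/3.5 → f/4 → f/4.5.

f/4.5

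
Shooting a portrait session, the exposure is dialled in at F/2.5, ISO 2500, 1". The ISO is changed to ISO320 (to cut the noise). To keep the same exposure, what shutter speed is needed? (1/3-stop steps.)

8 s

ISO: 2500 → 2000 → 1600 → 1250 → 1000 → 800 → 640 → 500 → 400 → 320 — 3 stops lower (darker).
Need 3 stops brighter from the shutter speed: 1 → 1.3 → 1.6 → 2 → 2.5 → 3.2 → 4 → 5 → 6 → 8.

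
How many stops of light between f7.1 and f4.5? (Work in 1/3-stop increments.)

f/7.1 → f/6.3 → f/5.6 → f/5 → f/4.5 — count the steps: 4 third-stops = 1 1/3 stops.

1 1/3 stops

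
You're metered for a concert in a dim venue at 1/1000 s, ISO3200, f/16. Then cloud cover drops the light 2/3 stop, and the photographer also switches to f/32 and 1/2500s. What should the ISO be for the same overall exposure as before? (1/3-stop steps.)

ISO 51200

Scene light: 2/3 stop darker.
Aperture: f/16 → f/18 → f/20 → f/22 → f/25 → f/29 → f/32 — 2 stops narrower (darker).
Shutter speed: 1/1000 → 1/1250 → 1/1600 → 1/2000 → 1/2500 — 1 1/3 stops shorter (darker).
Net so far: 4 stops darker. ISO: 3200 → 4000 → 5000 → 6400 → 8000 → 10000 → 12800 → 16000 → 20000 → 25600 → 32000 → 40000 → 51200.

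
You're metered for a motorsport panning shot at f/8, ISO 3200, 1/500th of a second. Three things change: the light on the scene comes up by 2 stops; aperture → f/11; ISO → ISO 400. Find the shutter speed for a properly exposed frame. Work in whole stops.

Scene light: 2 stops brighter.
Aperture: f/8 → f/11 — 1 stop stopped down (darker).
ISO: 3200 → 1600 → 800 → 400 — 3 stops lower (darker).
Net so far: 2 stops darker. Shutter speed: 1/500 → 1/250 → 1/125.

1/125s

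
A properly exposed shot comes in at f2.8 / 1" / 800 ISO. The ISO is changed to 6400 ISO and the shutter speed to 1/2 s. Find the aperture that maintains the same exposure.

f/5.6

ISO: 800 → 1600 → 3200 → 6400 — 3 stops raised (brighter).
Shutter speed: 1 → 1/2 — 1 stop shorter (darker).
Net change so far: 2 stops brighter. Offset with the aperture: f/2.8 → f/4 → f/5.6.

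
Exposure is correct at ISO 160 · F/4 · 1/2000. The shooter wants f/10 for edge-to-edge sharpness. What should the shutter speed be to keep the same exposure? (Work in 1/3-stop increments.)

Aperture: f/4 → f/4.5 → f/5 → f/5.6 → f/6.3 → f/7.1 → f/8 → f/9 → f/10 — 2 2/3 stops narrower (darker).
Need 2 2/3 stops brighter from the shutter speed: 1/2000 → 1/1600 → 1/1250 → 1/1000 → 1/800 → 1/640 → 1/500 → 1/400 → 1/320.

1/320s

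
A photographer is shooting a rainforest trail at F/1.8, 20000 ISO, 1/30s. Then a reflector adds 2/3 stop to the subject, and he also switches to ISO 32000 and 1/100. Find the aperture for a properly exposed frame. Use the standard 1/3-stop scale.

f/1.6

Scene light: 2/3 stop brighter.
ISO: 20000 → 25600 → 32000 — 2/3 stop raised (brighter).
Shutter speed: 1/30 → 1/40 → 1/50 → 1/60 → 1/80 → 1/100 — 1 2/3 stops faster (darker).
Net so far: 1/3 stop darker. Aperture: f/1.8 → f/1.6.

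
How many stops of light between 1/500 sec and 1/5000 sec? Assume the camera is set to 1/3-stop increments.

1/500 → 1/640 → 1/800 → 1/1000 → 1/1250 → 1/1600 → 1/2000 → 1/2500 → 1/3200 → 1/4000 → 1/5000 — count the steps: 10 third-stops = 3 1/3 stops.

3 1/3 stops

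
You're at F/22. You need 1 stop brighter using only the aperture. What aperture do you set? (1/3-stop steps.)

f/16

Aperture: f/22 → f/20 → f/18 → f/16 — 1 stop wider (brighter).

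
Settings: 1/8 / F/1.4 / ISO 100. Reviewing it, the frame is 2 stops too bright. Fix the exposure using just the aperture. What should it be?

Overexposed by 2 stops → need 2 stops darker.
Aperture: f/1.4 → f/2 → f/2.8.

f/2.8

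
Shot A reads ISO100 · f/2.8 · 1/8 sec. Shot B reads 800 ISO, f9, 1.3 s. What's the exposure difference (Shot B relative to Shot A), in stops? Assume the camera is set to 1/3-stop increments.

3 stops brighter

Aperture: f/2.8 → f/3.2 → f/3.5 → f/4 → f/4.5 → f/5 → f/5.6 → f/6.3 → f/7.1 → f/8 → f/9 — 3 1/3 stops stopped down (darker).
Shutter speed: 1/8 → 1/6 → 1/5 → 1/4 → 0.3 → 0.4 → 0.5 → 0.6 → 0.8 → 1 → 1.3 — 3 1/3 stops longer (brighter).
ISO: 100 → 125 → 160 → 200 → 250 → 320 → 400 → 500 → 640 → 800 — 3 stops higher (brighter).
Net: −3 1/3 +3 1/3 +3 = +3 stops.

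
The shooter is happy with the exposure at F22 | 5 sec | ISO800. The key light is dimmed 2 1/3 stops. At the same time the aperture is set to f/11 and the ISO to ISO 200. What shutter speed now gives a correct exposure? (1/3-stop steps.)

Scene light: 2 1/3 stops darker.
Aperture: f/22 → f/20 → f/18 → f/16 → f/14 → f/13 → f/11 — 2 stops larger aperture (brighter).
ISO: 800 → 640 → 500 → 400 → 320 → 250 → 200 — 2 stops dropped (darker).
Net so far: 2 1/3 stops darker. Shutter speed: 5 → 6 → 8 → 10 → 13 → 15 → 20 → 25.

25 s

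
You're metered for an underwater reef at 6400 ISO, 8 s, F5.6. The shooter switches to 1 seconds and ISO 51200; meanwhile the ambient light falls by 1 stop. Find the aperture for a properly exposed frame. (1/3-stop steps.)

Scene light: 1 stop darker.
Shutter speed: 8 → 6 → 5 → 4 → 3.2 → 2.5 → 2 → 1.6 → 1.3 → 1 — 3 stops shorter (darker).
ISO: 6400 → 8000 → 10000 → 12800 → 16000 → 20000 → 25600 → 32000 → 40000 → 51200 — 3 stops raised (brighter).
Net so far: 1 stop darker. Aperture: f/5.6 → f/5 → f/4.5 → f/4.

f/4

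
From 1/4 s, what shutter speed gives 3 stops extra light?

Shutter speed: 1/4 → 1/2 → 1 → 2 — 3 stops longer (brighter).

2 s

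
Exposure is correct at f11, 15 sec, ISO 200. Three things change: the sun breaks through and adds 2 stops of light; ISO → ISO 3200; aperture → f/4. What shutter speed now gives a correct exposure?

Scene light: 2 stops brighter.
ISO: 200 → 400 → 800 → 1600 → 3200 — 4 stops higher (brighter).
Aperture: f/11 → f/8 → f/5.6 → f/4 — 3 stops opened up (brighter).
Net so far: 9 stops brighter. Shutter speed: 15 → 8 → 4 → 2 → 1 → 1/2 → 1/4 → 1/8 → 1/15 → 1/30.

1/30s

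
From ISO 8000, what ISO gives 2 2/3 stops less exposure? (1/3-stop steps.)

ISO: 8000 → 6400 → 5000 → 4000 → 3200 → 2500 → 2000 → 1600 → 1250 — 2 2/3 stops lower (darker).

ISO 1250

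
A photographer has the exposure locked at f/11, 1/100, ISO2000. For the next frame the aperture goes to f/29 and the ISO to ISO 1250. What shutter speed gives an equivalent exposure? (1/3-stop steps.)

1/10s

Aperture: f/11 → f/13 → f/14 → f/16 → f/18 → f/20 → f/22 → f/25 → f/29 — 2 2/3 stops smaller aperture (darker).
ISO: 2000 → 1600 → 1250 — 2/3 stop lower (darker).
Net change so far: 3 1/3 stops darker. Offset with the shutter speed: 1/100 → 1/80 → 1/60 → 1/50 → 1/40 → 1/30 → 1/25 → 1/20 → 1/15 → 1/13 → 1/10.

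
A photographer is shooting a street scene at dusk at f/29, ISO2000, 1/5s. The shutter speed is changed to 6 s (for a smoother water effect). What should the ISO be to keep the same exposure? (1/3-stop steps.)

Shutter speed: 1/5 → 1/4 → 0.3 → 0.4 → 0.5 → 0.6 → 0.8 → 1 → 1.3 → 1.6 → 2 → 2.5 → 3.2 → 4 → 5 → 6 — 5 stops slower (brighter).
Need 5 stops darker from the ISO: 2000 → 1600 → 1250 → 1000 → 800 → 640 → 500 → 400 → 320 → 250 → 200 → 160 → 125 → 100 → 80 → 64.

ISO 64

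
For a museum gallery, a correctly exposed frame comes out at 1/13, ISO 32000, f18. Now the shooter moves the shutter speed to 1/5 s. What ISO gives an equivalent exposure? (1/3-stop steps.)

ISO 12800

Shutter speed: 1/13 → 1/10 → 1/8 → 1/6 → 1/5 — 1 1/3 stops longer (brighter).
Need 1 1/3 stops darker from the ISO: 32000 → 25600 → 20000 → 16000 → 12800.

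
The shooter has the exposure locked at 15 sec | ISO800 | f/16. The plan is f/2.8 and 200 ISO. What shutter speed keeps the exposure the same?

Aperture: f/16 → f/11 → f/8 → f/5.6 → f/4 → f/2.8 — 5 stops wider (brighter).
ISO: 800 → 400 → 200 — 2 stops dropped (darker).
Net change so far: 3 stops brighter. Offset with the shutter speed: 15 → 8 → 4 → 2.

2 s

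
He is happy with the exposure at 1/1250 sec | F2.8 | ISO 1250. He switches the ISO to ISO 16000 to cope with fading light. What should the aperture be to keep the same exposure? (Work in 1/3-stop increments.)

ISO: 1250 → 1600 → 2000 → 2500 → 3200 → 4000 → 5000 → 6400 → 8000 → 10000 → 12800 → 16000 — 3 2/3 stops raised (brighter).
Need 3 2/3 stops darker from the aperture: f/2.8 → f/3.2 → f/3.5 → f/4 → f/4.5 → f/5 → f/5.6 → f/6.3 → f/7.1 → f/8 → f/9 → f/10.

f/10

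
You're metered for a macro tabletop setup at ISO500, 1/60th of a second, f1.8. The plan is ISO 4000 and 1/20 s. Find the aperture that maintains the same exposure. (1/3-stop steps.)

f/9

ISO: 500 → 640 → 800 → 1000 → 1250 → 1600 → 2000 → 2500 → 3200 → 4000 — 3 stops raised (brighter).
Shutter speed: 1/60 → 1/50 → 1/40 → 1/30 → 1/25 → 1/20 — 1 2/3 stops longer (brighter).
Net change so far: 4 2/3 stops brighter. Offset with the aperture: f/1.8 → f/2 → f/2.2 → f/2.5 → f/2.8 → f/3.2 → f/3.5 → f/4 → f/4.5 → f/5 → f/5.6 → f/6.3 → f/7.1 → f/8 → f/9.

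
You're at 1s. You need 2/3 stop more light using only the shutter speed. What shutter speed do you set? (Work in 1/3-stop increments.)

1.6 s

Shutter speed: 1 → 1.3 → 1.6 — 2/3 stop longer (brighter).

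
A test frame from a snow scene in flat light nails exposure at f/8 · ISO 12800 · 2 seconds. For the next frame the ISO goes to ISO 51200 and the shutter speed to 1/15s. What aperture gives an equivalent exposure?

f/2.8

ISO: 12800 → 25600 → 51200 — 2 stops higher (brighter).
Shutter speed: 2 → 1 → 1/2 → 1/4 → 1/8 → 1/15 — 5 stops shorter (darker).
Net change so far: 3 stops darker. Offset with the aperture: f/8 → f/5.6 → f/4 → f/2.8.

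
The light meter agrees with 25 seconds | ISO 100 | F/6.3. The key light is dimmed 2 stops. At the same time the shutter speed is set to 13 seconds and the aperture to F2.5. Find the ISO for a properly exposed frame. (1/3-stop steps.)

ISO 125

Scene light: 2 stops darker.
Shutter speed: 25 → 20 → 15 → 13 — 1 stop faster (darker).
Aperture: f/6.3 → f/5.6 → f/5 → f/4.5 → f/4 → f/3.5 → f/3.2 → f/2.8 → f/2.5 — 2 2/3 stops wider (brighter).
Net so far: 1/3 stop darker. ISO: 100 → 125.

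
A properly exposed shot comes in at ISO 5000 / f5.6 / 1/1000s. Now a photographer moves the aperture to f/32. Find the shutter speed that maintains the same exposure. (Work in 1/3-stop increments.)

Aperture: f/5.6 → f/6.3 → f/7.1 → f/8 → f/9 → f/10 → f/11 → f/13 → f/14 → f/16 → f/18 → f/20 → f/22 → f/25 → f/29 → f/32 — 5 stops smaller aperture (darker).
Need 5 stops brighter from the shutter speed: 1/1000 → 1/800 → 1/640 → 1/500 → 1/400 → 1/320 → 1/250 → 1/200 → 1/160 → 1/125 → 1/100 → 1/80 → 1/60 → 1/50 → 1/40 → 1/30.

1/30s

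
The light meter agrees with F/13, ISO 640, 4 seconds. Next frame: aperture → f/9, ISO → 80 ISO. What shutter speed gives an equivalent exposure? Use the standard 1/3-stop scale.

15 s

Aperture: f/13 → f/11 → f/10 → f/9 — 1 stop wider (brighter).
ISO: 640 → 500 → 400 → 320 → 250 → 200 → 160 → 125 → 100 → 80 — 3 stops dropped (darker).
Net change so far: 2 stops darker. Offset with the shutter speed: 4 → 5 → 6 → 8 → 10 → 13 → 15.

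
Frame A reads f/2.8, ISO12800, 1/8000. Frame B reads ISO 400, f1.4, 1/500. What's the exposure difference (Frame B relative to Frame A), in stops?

Aperture: f/2.8 → f/2 → f/1.4 — 2 stops wider (brighter).
Shutter speed: 1/8000 → 1/4000 → 1/2000 → 1/1000 → 1/500 — 4 stops slower (brighter).
ISO: 12800 → 6400 → 3200 → 1600 → 800 → 400 — 5 stops lower (darker).
Net: +2 +4 −5 = +1 stop.

1 stop brighter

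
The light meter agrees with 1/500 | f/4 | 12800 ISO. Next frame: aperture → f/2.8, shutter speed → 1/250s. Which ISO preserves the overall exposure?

ISO 3200

Aperture: f/4 → f/2.8 — 1 stop larger aperture (brighter).
Shutter speed: 1/500 → 1/250 — 1 stop longer (brighter).
Net change so far: 2 stops brighter. Offset with the ISO: 12800 → 6400 → 3200.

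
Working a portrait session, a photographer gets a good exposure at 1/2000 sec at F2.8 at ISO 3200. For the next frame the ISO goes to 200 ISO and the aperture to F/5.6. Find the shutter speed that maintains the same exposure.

1/30s

ISO: 3200 → 1600 → 800 → 400 → 200 — 4 stops dropped (darker).
Aperture: f/2.8 → f/4 → f/5.6 — 2 stops stopped down (darker).
Net change so far: 6 stops darker. Offset with the shutter speed: 1/2000 → 1/1000 → 1/500 → 1/250 → 1/125 → 1/60 → 1/30.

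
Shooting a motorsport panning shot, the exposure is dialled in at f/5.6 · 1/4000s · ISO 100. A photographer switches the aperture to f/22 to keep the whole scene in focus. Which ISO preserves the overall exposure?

ISO 1600

Aperture: f/5.6 → f/8 → f/11 → f/16 → f/22 — 4 stops stopped down (darker).
Need 4 stops brighter from the ISO: 100 → 200 → 400 → 800 → 1600.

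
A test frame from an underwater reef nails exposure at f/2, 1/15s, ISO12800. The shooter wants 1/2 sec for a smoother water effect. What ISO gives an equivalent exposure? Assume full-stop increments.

Shutter speed: 1/15 → 1/8 → 1/4 → 1/2 — 3 stops longer (brighter).
Need 3 stops darker from the ISO: 12800 → 6400 → 3200 → 1600.

ISO 1600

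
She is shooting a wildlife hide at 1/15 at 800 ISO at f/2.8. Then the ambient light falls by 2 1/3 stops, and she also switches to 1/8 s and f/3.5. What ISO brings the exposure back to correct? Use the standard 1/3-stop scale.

ISO 3200

Scene light: 2 1/3 stops darker.
Shutter speed: 1/15 → 1/13 → 1/10 → 1/8 — 1 stop slower (brighter).
Aperture: f/2.8 → f/3.2 → f/3.5 — 2/3 stop stopped down (darker).
Net so far: 2 stops darker. ISO: 800 → 1000 → 1250 → 1600 → 2000 → 2500 → 3200.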